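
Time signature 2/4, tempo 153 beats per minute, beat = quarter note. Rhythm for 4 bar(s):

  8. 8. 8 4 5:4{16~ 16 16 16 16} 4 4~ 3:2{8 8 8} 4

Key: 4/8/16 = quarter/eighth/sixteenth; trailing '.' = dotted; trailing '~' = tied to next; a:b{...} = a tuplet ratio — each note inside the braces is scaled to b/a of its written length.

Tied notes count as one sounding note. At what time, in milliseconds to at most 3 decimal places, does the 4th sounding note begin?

1. 0.0ms @ 0 + 294.118ms (3/4)
2. 294.118ms @ 3/4 + 294.118ms (3/4)
3. 588.235ms @ 3/2 + 196.078ms (1/2)
4. 784.314ms @ 2 + 392.157ms (1)
5. 1176.471ms @ 3 + 156.863ms (2/5)
6. 1333.333ms @ 17/5 + 78.431ms (1/5)
7. 1411.765ms @ 18/5 + 78.431ms (1/5)
8. 1490.196ms @ 19/5 + 78.431ms (1/5)
9. 1568.627ms @ 4 + 392.157ms (1)
10. 1960.784ms @ 5 + 522.876ms (4/3)
11. 2483.66ms @ 19/3 + 130.719ms (1/3)
12. 2614.379ms @ 20/3 + 130.719ms (1/3)
13. 2745.098ms @ 7 + 392.157ms (1)

note 4 onset = 2b = 784.314ms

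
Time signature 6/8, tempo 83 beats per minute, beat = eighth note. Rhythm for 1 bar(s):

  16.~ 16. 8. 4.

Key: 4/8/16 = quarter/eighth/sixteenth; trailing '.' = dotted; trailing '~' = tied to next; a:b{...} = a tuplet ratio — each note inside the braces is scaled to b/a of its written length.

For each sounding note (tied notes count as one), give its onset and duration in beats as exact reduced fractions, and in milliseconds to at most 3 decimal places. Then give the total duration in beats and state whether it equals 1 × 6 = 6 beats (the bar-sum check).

1) 0.0ms=0b +1084.337ms=3/2b
2) 1084.337ms=3/2b +1084.337ms=3/2b
3) 2168.675ms=3b +2168.675ms=3b
Σ=6b of 6 (83bpm 6/8) — PASS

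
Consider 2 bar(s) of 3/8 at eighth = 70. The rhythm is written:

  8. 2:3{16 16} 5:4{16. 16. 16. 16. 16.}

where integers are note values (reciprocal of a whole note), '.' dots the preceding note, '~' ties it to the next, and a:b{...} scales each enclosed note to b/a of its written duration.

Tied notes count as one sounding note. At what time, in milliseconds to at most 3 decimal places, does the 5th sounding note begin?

note 5 onset = 18/5b = 3085.714ms

1. 0.0ms @ 0 + 1285.714ms (3/2)
2. 1285.714ms @ 3/2 + 642.857ms (3/4)
3. 1928.571ms @ 9/4 + 642.857ms (3/4)
4. 2571.429ms @ 3 + 514.286ms (3/5)
5. 3085.714ms @ 18/5 + 514.286ms (3/5)
6. 3600.0ms @ 21/5 + 514.286ms (3/5)
7. 4114.286ms @ 24/5 + 514.286ms (3/5)
8. 4628.571ms @ 27/5 + 514.286ms (3/5)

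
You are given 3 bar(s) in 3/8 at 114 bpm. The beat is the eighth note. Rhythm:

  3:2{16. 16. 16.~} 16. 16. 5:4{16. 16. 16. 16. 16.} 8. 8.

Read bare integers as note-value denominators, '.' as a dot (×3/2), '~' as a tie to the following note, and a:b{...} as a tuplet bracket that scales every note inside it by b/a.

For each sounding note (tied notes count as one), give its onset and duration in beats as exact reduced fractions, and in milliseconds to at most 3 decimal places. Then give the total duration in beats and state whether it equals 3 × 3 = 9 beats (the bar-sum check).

1) 0.0ms=0b +263.158ms=1/2b
2) 263.158ms=1/2b +263.158ms=1/2b
3) 526.316ms=1b +657.895ms=5/4b
4) 1184.211ms=9/4b +394.737ms=3/4b
5) 1578.947ms=3b +315.789ms=3/5b
6) 1894.737ms=18/5b +315.789ms=3/5b
7) 2210.526ms=21/5b +315.789ms=3/5b
8) 2526.316ms=24/5b +315.789ms=3/5b
9) 2842.105ms=27/5b +315.789ms=3/5b
10) 3157.895ms=6b +789.474ms=3/2b
11) 3947.368ms=15/2b +789.474ms=3/2b
Σ=9b of 9 (114bpm 3/8) — PASS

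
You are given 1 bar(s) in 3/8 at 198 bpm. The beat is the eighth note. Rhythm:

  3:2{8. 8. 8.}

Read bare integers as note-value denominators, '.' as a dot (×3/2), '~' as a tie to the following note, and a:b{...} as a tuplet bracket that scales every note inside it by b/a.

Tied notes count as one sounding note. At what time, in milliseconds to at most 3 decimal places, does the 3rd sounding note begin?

note 3 onset = 2b = 606.061ms

1. 0.0ms @ 0 + 303.03ms (1)
2. 303.03ms @ 1 + 303.03ms (1)
3. 606.061ms @ 2 + 303.03ms (1)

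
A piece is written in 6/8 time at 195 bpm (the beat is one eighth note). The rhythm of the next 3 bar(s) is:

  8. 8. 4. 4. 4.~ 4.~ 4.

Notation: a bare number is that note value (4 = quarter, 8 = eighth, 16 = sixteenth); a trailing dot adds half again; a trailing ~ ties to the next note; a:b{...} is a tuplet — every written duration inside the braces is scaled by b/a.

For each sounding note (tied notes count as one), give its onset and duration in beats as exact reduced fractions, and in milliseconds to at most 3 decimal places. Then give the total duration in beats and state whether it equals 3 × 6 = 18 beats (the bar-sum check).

1) 0.0ms=0b +461.538ms=3/2b
2) 461.538ms=3/2b +461.538ms=3/2b
3) 923.077ms=3b +923.077ms=3b
4) 1846.154ms=6b +923.077ms=3b
5) 2769.231ms=9b +2769.231ms=9b
Σ=18b of 18 (195bpm 6/8) — PASS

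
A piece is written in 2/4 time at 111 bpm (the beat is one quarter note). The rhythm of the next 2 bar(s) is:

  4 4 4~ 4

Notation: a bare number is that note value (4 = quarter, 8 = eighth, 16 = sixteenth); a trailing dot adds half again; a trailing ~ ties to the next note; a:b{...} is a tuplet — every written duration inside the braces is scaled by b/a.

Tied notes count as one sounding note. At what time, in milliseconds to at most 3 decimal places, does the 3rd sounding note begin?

1. 0.0ms @ 0 + 540.541ms (1)
2. 540.541ms @ 1 + 540.541ms (1)
3. 1081.081ms @ 2 + 1081.081ms (2)

note 3 onset = 2b = 1081.081ms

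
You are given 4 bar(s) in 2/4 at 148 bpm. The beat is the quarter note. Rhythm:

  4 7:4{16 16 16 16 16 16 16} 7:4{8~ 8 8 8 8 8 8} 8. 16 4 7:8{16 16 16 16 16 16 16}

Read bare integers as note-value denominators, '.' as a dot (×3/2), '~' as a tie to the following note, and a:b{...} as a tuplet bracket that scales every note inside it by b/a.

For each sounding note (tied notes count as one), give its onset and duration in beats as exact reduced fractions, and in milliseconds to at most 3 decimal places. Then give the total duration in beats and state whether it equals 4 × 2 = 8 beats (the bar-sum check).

1) 0.0ms=0b +405.405ms=1b
2) 405.405ms=1b +57.915ms=1/7b
3) 463.32ms=8/7b +57.915ms=1/7b
4) 521.236ms=9/7b +57.915ms=1/7b
5) 579.151ms=10/7b +57.915ms=1/7b
6) 637.066ms=11/7b +57.915ms=1/7b
7) 694.981ms=12/7b +57.915ms=1/7b
8) 752.896ms=13/7b +57.915ms=1/7b
9) 810.811ms=2b +231.66ms=4/7b
10) 1042.471ms=18/7b +115.83ms=2/7b
11) 1158.301ms=20/7b +115.83ms=2/7b
12) 1274.131ms=22/7b +115.83ms=2/7b
13) 1389.961ms=24/7b +115.83ms=2/7b
14) 1505.792ms=26/7b +115.83ms=2/7b
15) 1621.622ms=4b +304.054ms=3/4b
16) 1925.676ms=19/4b +101.351ms=1/4b
17) 2027.027ms=5b +405.405ms=1b
18) 2432.432ms=6b +115.83ms=2/7b
19) 2548.263ms=44/7b +115.83ms=2/7b
20) 2664.093ms=46/7b +115.83ms=2/7b
21) 2779.923ms=48/7b +115.83ms=2/7b
22) 2895.753ms=50/7b +115.83ms=2/7b
23) 3011.583ms=52/7b +115.83ms=2/7b
24) 3127.413ms=54/7b +115.83ms=2/7b
Σ=8b of 8 (148bpm 2/4) — PASS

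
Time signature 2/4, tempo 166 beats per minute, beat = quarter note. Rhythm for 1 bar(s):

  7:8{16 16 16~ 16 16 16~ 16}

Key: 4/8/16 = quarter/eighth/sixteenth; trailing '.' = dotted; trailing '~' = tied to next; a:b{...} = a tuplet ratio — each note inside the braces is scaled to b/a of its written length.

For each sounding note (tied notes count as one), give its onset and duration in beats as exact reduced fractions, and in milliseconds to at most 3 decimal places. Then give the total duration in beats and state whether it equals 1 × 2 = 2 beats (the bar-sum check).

1) 0.0ms=0b +103.27ms=2/7b
2) 103.27ms=2/7b +103.27ms=2/7b
3) 206.54ms=4/7b +206.54ms=4/7b
4) 413.081ms=8/7b +103.27ms=2/7b
5) 516.351ms=10/7b +206.54ms=4/7b
Σ=2b of 2 (166bpm 2/4) — PASS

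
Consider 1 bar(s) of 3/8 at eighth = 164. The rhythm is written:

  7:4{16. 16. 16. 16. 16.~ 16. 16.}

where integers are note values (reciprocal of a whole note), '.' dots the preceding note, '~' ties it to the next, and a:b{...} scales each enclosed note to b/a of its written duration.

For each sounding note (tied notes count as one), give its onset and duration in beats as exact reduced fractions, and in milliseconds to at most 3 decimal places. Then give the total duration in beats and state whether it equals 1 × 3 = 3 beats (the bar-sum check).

1) 0.0ms=0b +156.794ms=3/7b
2) 156.794ms=3/7b +156.794ms=3/7b
3) 313.589ms=6/7b +156.794ms=3/7b
4) 470.383ms=9/7b +156.794ms=3/7b
5) 627.178ms=12/7b +313.589ms=6/7b
6) 940.767ms=18/7b +156.794ms=3/7b
Σ=3b of 3 (164bpm 3/8) — PASS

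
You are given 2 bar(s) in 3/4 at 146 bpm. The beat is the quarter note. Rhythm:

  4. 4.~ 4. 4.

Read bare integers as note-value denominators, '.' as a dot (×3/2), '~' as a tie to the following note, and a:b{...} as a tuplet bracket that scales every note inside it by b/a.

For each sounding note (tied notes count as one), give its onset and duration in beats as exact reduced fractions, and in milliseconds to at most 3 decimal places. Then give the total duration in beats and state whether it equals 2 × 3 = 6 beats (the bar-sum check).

1) 0.0ms=0b +616.438ms=3/2b
2) 616.438ms=3/2b +1232.877ms=3b
3) 1849.315ms=9/2b +616.438ms=3/2b
Σ=6b of 6 (146bpm 3/4) — PASS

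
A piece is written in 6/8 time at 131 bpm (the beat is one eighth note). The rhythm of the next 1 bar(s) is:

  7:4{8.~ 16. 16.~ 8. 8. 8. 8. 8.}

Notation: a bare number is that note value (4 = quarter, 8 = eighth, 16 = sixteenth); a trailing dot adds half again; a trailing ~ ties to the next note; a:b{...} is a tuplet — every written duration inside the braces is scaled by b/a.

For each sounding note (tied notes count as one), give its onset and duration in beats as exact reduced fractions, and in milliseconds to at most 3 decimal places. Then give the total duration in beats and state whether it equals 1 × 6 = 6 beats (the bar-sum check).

1) 0.0ms=0b +588.877ms=9/7b
2) 588.877ms=9/7b +588.877ms=9/7b
3) 1177.754ms=18/7b +392.585ms=6/7b
4) 1570.338ms=24/7b +392.585ms=6/7b
5) 1962.923ms=30/7b +392.585ms=6/7b
6) 2355.507ms=36/7b +392.585ms=6/7b
Σ=6b of 6 (131bpm 6/8) — PASS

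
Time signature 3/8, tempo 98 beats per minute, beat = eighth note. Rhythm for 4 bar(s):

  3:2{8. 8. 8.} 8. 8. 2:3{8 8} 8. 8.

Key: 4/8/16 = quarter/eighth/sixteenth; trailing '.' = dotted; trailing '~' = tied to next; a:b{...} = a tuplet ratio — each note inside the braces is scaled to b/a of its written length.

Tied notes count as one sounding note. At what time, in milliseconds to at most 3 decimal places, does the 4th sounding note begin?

note 4 onset = 3b = 1836.735ms

1. 0.0ms @ 0 + 612.245ms (1)
2. 612.245ms @ 1 + 612.245ms (1)
3. 1224.49ms @ 2 + 612.245ms (1)
4. 1836.735ms @ 3 + 918.367ms (3/2)
5. 2755.102ms @ 9/2 + 918.367ms (3/2)
6. 3673.469ms @ 6 + 918.367ms (3/2)
7. 4591.837ms @ 15/2 + 918.367ms (3/2)
8. 5510.204ms @ 9 + 918.367ms (3/2)
9. 6428.571ms @ 21/2 + 918.367ms (3/2)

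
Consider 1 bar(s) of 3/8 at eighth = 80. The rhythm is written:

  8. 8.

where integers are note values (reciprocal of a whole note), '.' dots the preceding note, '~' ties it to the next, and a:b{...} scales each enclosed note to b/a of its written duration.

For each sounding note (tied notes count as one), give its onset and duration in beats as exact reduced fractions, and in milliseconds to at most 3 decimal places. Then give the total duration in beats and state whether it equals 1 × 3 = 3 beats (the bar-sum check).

1) 0.0ms=0b +1125.0ms=3/2b
2) 1125.0ms=3/2b +1125.0ms=3/2b
Σ=3b of 3 (80bpm 3/8) — PASS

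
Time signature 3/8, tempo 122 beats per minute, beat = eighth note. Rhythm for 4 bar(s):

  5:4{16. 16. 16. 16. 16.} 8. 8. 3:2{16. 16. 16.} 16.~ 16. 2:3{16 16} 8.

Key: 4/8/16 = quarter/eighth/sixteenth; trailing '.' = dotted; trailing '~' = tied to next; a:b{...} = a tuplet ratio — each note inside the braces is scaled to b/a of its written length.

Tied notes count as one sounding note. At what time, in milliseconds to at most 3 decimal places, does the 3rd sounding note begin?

1. 0.0ms @ 0 + 295.082ms (3/5)
2. 295.082ms @ 3/5 + 295.082ms (3/5)
3. 590.164ms @ 6/5 + 295.082ms (3/5)
4. 885.246ms @ 9/5 + 295.082ms (3/5)
5. 1180.328ms @ 12/5 + 295.082ms (3/5)
6. 1475.41ms @ 3 + 737.705ms (3/2)
7. 2213.115ms @ 9/2 + 737.705ms (3/2)
8. 2950.82ms @ 6 + 245.902ms (1/2)
9. 3196.721ms @ 13/2 + 245.902ms (1/2)
10. 3442.623ms @ 7 + 245.902ms (1/2)
11. 3688.525ms @ 15/2 + 737.705ms (3/2)
12. 4426.23ms @ 9 + 368.852ms (3/4)
13. 4795.082ms @ 39/4 + 368.852ms (3/4)
14. 5163.934ms @ 21/2 + 737.705ms (3/2)

note 3 onset = 6/5b = 590.164ms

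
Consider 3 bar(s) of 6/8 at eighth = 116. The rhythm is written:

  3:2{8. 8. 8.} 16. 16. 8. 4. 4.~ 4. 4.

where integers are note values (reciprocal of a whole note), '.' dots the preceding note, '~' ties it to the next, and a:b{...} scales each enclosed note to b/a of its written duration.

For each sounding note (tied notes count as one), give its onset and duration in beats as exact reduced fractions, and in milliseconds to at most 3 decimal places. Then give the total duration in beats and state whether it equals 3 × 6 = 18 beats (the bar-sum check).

1) 0.0ms=0b +517.241ms=1b
2) 517.241ms=1b +517.241ms=1b
3) 1034.483ms=2b +517.241ms=1b
4) 1551.724ms=3b +387.931ms=3/4b
5) 1939.655ms=15/4b +387.931ms=3/4b
6) 2327.586ms=9/2b +775.862ms=3/2b
7) 3103.448ms=6b +1551.724ms=3b
8) 4655.172ms=9b +3103.448ms=6b
9) 7758.621ms=15b +1551.724ms=3b
Σ=18b of 18 (116bpm 6/8) — PASS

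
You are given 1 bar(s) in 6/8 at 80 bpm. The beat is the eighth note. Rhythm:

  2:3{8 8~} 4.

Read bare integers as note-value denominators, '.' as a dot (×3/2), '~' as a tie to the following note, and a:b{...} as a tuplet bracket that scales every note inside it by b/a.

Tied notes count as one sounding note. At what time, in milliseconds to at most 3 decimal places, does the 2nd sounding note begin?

note 2 onset = 3/2b = 1125.0ms

1. 0.0ms @ 0 + 1125.0ms (3/2)
2. 1125.0ms @ 3/2 + 3375.0ms (9/2)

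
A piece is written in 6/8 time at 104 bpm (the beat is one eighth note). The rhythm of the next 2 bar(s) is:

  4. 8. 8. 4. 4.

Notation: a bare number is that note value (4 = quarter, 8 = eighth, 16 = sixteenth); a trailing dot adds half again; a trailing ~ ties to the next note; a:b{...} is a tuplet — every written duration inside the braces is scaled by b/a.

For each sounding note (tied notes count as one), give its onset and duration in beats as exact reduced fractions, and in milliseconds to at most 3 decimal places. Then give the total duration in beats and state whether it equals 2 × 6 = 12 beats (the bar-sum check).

1) 0.0ms=0b +1730.769ms=3b
2) 1730.769ms=3b +865.385ms=3/2b
3) 2596.154ms=9/2b +865.385ms=3/2b
4) 3461.538ms=6b +1730.769ms=3b
5) 5192.308ms=9b +1730.769ms=3b
Σ=12b of 12 (104bpm 6/8) — PASS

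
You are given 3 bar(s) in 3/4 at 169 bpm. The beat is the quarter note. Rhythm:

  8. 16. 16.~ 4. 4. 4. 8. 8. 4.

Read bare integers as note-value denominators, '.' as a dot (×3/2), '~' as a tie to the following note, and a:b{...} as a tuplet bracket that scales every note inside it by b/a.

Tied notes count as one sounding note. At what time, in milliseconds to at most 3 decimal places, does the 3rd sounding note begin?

note 3 onset = 9/8b = 399.408ms

1. 0.0ms @ 0 + 266.272ms (3/4)
2. 266.272ms @ 3/4 + 133.136ms (3/8)
3. 399.408ms @ 9/8 + 665.68ms (15/8)
4. 1065.089ms @ 3 + 532.544ms (3/2)
5. 1597.633ms @ 9/2 + 532.544ms (3/2)
6. 2130.178ms @ 6 + 266.272ms (3/4)
7. 2396.45ms @ 27/4 + 266.272ms (3/4)
8. 2662.722ms @ 15/2 + 532.544ms (3/2)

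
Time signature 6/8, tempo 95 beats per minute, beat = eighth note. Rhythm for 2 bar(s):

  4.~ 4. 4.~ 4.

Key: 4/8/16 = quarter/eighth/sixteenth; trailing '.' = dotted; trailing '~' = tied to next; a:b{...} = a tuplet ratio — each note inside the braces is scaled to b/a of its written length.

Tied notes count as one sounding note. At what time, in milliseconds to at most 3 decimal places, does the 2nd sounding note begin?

1. 0.0ms @ 0 + 3789.474ms (6)
2. 3789.474ms @ 6 + 3789.474ms (6)

note 2 onset = 6b = 3789.474ms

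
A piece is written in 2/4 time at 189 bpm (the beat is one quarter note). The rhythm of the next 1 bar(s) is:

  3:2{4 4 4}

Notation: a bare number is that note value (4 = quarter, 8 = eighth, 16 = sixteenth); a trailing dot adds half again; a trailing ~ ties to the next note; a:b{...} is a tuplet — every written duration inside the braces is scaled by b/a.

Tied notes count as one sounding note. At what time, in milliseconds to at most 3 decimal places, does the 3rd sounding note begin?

note 3 onset = 4/3b = 423.28ms

1. 0.0ms @ 0 + 211.64ms (2/3)
2. 211.64ms @ 2/3 + 211.64ms (2/3)
3. 423.28ms @ 4/3 + 211.64ms (2/3)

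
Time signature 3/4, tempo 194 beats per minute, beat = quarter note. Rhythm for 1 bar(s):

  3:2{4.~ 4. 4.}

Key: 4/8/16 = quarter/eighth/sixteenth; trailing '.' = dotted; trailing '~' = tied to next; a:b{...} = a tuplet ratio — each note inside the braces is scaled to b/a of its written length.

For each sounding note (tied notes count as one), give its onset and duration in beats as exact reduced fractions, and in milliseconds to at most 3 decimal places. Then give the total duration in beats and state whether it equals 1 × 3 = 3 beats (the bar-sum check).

1) 0.0ms=0b +618.557ms=2b
2) 618.557ms=2b +309.278ms=1b
Σ=3b of 3 (194bpm 3/4) — PASS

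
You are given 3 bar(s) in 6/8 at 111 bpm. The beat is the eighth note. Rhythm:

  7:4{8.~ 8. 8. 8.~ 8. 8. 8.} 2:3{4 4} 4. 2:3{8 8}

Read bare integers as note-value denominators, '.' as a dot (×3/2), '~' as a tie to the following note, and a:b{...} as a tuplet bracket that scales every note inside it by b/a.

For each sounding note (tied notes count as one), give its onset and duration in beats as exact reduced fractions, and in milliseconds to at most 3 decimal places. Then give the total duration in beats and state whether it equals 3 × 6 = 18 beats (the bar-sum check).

1) 0.0ms=0b +926.641ms=12/7b
2) 926.641ms=12/7b +463.32ms=6/7b
3) 1389.961ms=18/7b +926.641ms=12/7b
4) 2316.602ms=30/7b +463.32ms=6/7b
5) 2779.923ms=36/7b +463.32ms=6/7b
6) 3243.243ms=6b +1621.622ms=3b
7) 4864.865ms=9b +1621.622ms=3b
8) 6486.486ms=12b +1621.622ms=3b
9) 8108.108ms=15b +810.811ms=3/2b
10) 8918.919ms=33/2b +810.811ms=3/2b
Σ=18b of 18 (111bpm 6/8) — PASS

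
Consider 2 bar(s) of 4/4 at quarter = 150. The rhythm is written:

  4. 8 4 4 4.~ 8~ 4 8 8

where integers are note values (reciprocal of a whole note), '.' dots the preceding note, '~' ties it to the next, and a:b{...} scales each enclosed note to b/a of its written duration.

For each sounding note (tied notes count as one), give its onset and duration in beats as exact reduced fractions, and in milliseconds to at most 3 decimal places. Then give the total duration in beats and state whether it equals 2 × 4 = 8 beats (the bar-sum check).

1) 0.0ms=0b +600.0ms=3/2b
2) 600.0ms=3/2b +200.0ms=1/2b
3) 800.0ms=2b +400.0ms=1b
4) 1200.0ms=3b +400.0ms=1b
5) 1600.0ms=4b +1200.0ms=3b
6) 2800.0ms=7b +200.0ms=1/2b
7) 3000.0ms=15/2b +200.0ms=1/2b
Σ=8b of 8 (150bpm 4/4) — PASS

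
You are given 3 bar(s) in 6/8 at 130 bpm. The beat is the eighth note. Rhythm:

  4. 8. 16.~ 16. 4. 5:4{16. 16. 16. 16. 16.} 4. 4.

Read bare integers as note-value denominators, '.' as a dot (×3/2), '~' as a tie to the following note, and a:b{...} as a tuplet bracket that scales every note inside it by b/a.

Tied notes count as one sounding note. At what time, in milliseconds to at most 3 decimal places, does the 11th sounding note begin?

note 11 onset = 15b = 6923.077ms

1. 0.0ms @ 0 + 1384.615ms (3)
2. 1384.615ms @ 3 + 692.308ms (3/2)
3. 2076.923ms @ 9/2 + 692.308ms (3/2)
4. 2769.231ms @ 6 + 1384.615ms (3)
5. 4153.846ms @ 9 + 276.923ms (3/5)
6. 4430.769ms @ 48/5 + 276.923ms (3/5)
7. 4707.692ms @ 51/5 + 276.923ms (3/5)
8. 4984.615ms @ 54/5 + 276.923ms (3/5)
9. 5261.538ms @ 57/5 + 276.923ms (3/5)
10. 5538.462ms @ 12 + 1384.615ms (3)
11. 6923.077ms @ 15 + 1384.615ms (3)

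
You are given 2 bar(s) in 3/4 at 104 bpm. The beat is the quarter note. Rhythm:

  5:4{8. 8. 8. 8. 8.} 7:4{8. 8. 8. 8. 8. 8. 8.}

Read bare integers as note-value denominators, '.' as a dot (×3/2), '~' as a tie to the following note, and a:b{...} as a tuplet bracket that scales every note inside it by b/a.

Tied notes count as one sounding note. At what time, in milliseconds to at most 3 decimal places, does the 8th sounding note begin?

note 8 onset = 27/7b = 2225.275ms

1. 0.0ms @ 0 + 346.154ms (3/5)
2. 346.154ms @ 3/5 + 346.154ms (3/5)
3. 692.308ms @ 6/5 + 346.154ms (3/5)
4. 1038.462ms @ 9/5 + 346.154ms (3/5)
5. 1384.615ms @ 12/5 + 346.154ms (3/5)
6. 1730.769ms @ 3 + 247.253ms (3/7)
7. 1978.022ms @ 24/7 + 247.253ms (3/7)
8. 2225.275ms @ 27/7 + 247.253ms (3/7)
9. 2472.527ms @ 30/7 + 247.253ms (3/7)
10. 2719.78ms @ 33/7 + 247.253ms (3/7)
11. 2967.033ms @ 36/7 + 247.253ms (3/7)
12. 3214.286ms @ 39/7 + 247.253ms (3/7)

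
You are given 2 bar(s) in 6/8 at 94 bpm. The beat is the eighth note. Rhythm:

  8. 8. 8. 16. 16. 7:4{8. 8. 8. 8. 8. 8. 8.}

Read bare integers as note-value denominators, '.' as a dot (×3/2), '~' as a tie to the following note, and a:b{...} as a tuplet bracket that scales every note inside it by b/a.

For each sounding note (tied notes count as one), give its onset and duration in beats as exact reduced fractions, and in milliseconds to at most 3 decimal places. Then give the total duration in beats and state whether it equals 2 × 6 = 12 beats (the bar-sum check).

1) 0.0ms=0b +957.447ms=3/2b
2) 957.447ms=3/2b +957.447ms=3/2b
3) 1914.894ms=3b +957.447ms=3/2b
4) 2872.34ms=9/2b +478.723ms=3/4b
5) 3351.064ms=21/4b +478.723ms=3/4b
6) 3829.787ms=6b +547.112ms=6/7b
7) 4376.9ms=48/7b +547.112ms=6/7b
8) 4924.012ms=54/7b +547.112ms=6/7b
9) 5471.125ms=60/7b +547.112ms=6/7b
10) 6018.237ms=66/7b +547.112ms=6/7b
11) 6565.35ms=72/7b +547.112ms=6/7b
12) 7112.462ms=78/7b +547.112ms=6/7b
Σ=12b of 12 (94bpm 6/8) — PASS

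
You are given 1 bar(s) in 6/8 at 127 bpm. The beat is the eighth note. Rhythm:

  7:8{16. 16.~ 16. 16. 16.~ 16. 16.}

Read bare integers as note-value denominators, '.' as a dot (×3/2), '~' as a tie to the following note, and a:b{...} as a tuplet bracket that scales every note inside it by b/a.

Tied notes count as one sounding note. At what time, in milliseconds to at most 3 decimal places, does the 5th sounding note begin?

note 5 onset = 36/7b = 2429.696ms

1. 0.0ms @ 0 + 404.949ms (6/7)
2. 404.949ms @ 6/7 + 809.899ms (12/7)
3. 1214.848ms @ 18/7 + 404.949ms (6/7)
4. 1619.798ms @ 24/7 + 809.899ms (12/7)
5. 2429.696ms @ 36/7 + 404.949ms (6/7)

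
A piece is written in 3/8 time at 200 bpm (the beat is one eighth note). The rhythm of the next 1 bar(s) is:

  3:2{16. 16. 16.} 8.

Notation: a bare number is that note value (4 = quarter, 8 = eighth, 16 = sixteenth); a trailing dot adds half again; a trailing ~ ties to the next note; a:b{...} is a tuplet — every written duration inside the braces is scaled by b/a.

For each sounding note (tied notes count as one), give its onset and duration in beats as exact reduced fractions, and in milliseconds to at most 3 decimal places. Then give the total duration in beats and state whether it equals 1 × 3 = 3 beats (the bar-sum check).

1) 0.0ms=0b +150.0ms=1/2b
2) 150.0ms=1/2b +150.0ms=1/2b
3) 300.0ms=1b +150.0ms=1/2b
4) 450.0ms=3/2b +450.0ms=3/2b
Σ=3b of 3 (200bpm 3/8) — PASS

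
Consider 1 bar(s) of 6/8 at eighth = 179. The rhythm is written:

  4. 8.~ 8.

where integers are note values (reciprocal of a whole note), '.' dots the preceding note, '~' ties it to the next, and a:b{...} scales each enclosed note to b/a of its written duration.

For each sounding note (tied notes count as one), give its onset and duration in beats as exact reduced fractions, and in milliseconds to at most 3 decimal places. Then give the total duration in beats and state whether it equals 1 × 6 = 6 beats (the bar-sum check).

1) 0.0ms=0b +1005.587ms=3b
2) 1005.587ms=3b +1005.587ms=3b
Σ=6b of 6 (179bpm 6/8) — PASS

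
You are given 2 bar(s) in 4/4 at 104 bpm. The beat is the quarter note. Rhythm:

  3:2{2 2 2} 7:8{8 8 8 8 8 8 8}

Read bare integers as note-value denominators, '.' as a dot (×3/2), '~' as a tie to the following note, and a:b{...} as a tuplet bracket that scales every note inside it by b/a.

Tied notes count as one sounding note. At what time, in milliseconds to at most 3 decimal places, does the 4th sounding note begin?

note 4 onset = 4b = 2307.692ms

1. 0.0ms @ 0 + 769.231ms (4/3)
2. 769.231ms @ 4/3 + 769.231ms (4/3)
3. 1538.462ms @ 8/3 + 769.231ms (4/3)
4. 2307.692ms @ 4 + 329.67ms (4/7)
5. 2637.363ms @ 32/7 + 329.67ms (4/7)
6. 2967.033ms @ 36/7 + 329.67ms (4/7)
7. 3296.703ms @ 40/7 + 329.67ms (4/7)
8. 3626.374ms @ 44/7 + 329.67ms (4/7)
9. 3956.044ms @ 48/7 + 329.67ms (4/7)
10. 4285.714ms @ 52/7 + 329.67ms (4/7)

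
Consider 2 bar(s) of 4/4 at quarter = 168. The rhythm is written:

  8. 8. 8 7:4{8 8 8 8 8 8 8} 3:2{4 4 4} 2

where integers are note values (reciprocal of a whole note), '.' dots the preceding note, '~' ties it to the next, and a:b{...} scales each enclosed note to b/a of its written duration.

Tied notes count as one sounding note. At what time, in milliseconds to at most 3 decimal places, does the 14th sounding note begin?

1. 0.0ms @ 0 + 267.857ms (3/4)
2. 267.857ms @ 3/4 + 267.857ms (3/4)
3. 535.714ms @ 3/2 + 178.571ms (1/2)
4. 714.286ms @ 2 + 102.041ms (2/7)
5. 816.327ms @ 16/7 + 102.041ms (2/7)
6. 918.367ms @ 18/7 + 102.041ms (2/7)
7. 1020.408ms @ 20/7 + 102.041ms (2/7)
8. 1122.449ms @ 22/7 + 102.041ms (2/7)
9. 1224.49ms @ 24/7 + 102.041ms (2/7)
10. 1326.531ms @ 26/7 + 102.041ms (2/7)
11. 1428.571ms @ 4 + 238.095ms (2/3)
12. 1666.667ms @ 14/3 + 238.095ms (2/3)
13. 1904.762ms @ 16/3 + 238.095ms (2/3)
14. 2142.857ms @ 6 + 714.286ms (2)

note 14 onset = 6b = 2142.857ms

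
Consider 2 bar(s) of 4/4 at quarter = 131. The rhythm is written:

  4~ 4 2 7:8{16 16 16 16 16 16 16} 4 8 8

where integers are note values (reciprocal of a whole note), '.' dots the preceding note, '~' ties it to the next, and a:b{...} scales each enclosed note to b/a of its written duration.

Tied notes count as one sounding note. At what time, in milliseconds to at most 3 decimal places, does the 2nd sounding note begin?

note 2 onset = 2b = 916.031ms

1. 0.0ms @ 0 + 916.031ms (2)
2. 916.031ms @ 2 + 916.031ms (2)
3. 1832.061ms @ 4 + 130.862ms (2/7)
4. 1962.923ms @ 30/7 + 130.862ms (2/7)
5. 2093.784ms @ 32/7 + 130.862ms (2/7)
6. 2224.646ms @ 34/7 + 130.862ms (2/7)
7. 2355.507ms @ 36/7 + 130.862ms (2/7)
8. 2486.369ms @ 38/7 + 130.862ms (2/7)
9. 2617.23ms @ 40/7 + 130.862ms (2/7)
10. 2748.092ms @ 6 + 458.015ms (1)
11. 3206.107ms @ 7 + 229.008ms (1/2)
12. 3435.115ms @ 15/2 + 229.008ms (1/2)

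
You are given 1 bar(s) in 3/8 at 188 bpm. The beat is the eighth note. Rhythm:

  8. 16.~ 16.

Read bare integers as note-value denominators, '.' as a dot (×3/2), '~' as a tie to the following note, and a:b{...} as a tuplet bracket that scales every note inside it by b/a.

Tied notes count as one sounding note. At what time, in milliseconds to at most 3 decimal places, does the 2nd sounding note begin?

1. 0.0ms @ 0 + 478.723ms (3/2)
2. 478.723ms @ 3/2 + 478.723ms (3/2)

note 2 onset = 3/2b = 478.723ms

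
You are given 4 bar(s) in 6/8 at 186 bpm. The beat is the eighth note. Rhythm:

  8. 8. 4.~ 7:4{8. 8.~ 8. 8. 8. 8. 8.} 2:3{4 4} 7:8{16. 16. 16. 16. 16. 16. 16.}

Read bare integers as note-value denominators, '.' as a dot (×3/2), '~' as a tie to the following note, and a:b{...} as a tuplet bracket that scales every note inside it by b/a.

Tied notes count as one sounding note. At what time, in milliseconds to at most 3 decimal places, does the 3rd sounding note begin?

note 3 onset = 3b = 967.742ms

1. 0.0ms @ 0 + 483.871ms (3/2)
2. 483.871ms @ 3/2 + 483.871ms (3/2)
3. 967.742ms @ 3 + 1244.24ms (27/7)
4. 2211.982ms @ 48/7 + 552.995ms (12/7)
5. 2764.977ms @ 60/7 + 276.498ms (6/7)
6. 3041.475ms @ 66/7 + 276.498ms (6/7)
7. 3317.972ms @ 72/7 + 276.498ms (6/7)
8. 3594.47ms @ 78/7 + 276.498ms (6/7)
9. 3870.968ms @ 12 + 967.742ms (3)
10. 4838.71ms @ 15 + 967.742ms (3)
11. 5806.452ms @ 18 + 276.498ms (6/7)
12. 6082.949ms @ 132/7 + 276.498ms (6/7)
13. 6359.447ms @ 138/7 + 276.498ms (6/7)
14. 6635.945ms @ 144/7 + 276.498ms (6/7)
15. 6912.442ms @ 150/7 + 276.498ms (6/7)
16. 7188.94ms @ 156/7 + 276.498ms (6/7)
17. 7465.438ms @ 162/7 + 276.498ms (6/7)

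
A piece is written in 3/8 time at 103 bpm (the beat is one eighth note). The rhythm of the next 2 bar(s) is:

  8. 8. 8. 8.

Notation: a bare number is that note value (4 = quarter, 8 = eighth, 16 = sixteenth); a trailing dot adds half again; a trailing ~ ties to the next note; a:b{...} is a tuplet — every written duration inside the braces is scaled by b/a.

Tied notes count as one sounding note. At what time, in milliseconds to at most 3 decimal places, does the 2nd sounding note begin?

1. 0.0ms @ 0 + 873.786ms (3/2)
2. 873.786ms @ 3/2 + 873.786ms (3/2)
3. 1747.573ms @ 3 + 873.786ms (3/2)
4. 2621.359ms @ 9/2 + 873.786ms (3/2)

note 2 onset = 3/2b = 873.786ms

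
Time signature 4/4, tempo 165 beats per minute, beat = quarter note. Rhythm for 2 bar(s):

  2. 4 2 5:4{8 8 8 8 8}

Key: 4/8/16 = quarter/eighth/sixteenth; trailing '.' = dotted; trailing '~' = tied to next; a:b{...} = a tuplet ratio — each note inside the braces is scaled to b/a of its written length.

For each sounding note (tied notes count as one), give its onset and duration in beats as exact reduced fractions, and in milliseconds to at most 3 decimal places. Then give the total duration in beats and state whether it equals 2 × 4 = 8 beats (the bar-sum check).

1) 0.0ms=0b +1090.909ms=3b
2) 1090.909ms=3b +363.636ms=1b
3) 1454.545ms=4b +727.273ms=2b
4) 2181.818ms=6b +145.455ms=2/5b
5) 2327.273ms=32/5b +145.455ms=2/5b
6) 2472.727ms=34/5b +145.455ms=2/5b
7) 2618.182ms=36/5b +145.455ms=2/5b
8) 2763.636ms=38/5b +145.455ms=2/5b
Σ=8b of 8 (165bpm 4/4) — PASS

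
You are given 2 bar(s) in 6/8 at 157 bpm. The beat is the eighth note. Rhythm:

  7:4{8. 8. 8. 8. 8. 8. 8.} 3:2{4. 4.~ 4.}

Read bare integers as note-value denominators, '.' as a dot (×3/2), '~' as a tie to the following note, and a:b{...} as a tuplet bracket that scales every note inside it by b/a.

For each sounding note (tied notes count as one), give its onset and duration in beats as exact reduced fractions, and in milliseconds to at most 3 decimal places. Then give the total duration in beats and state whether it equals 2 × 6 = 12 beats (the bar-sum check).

1) 0.0ms=0b +327.571ms=6/7b
2) 327.571ms=6/7b +327.571ms=6/7b
3) 655.141ms=12/7b +327.571ms=6/7b
4) 982.712ms=18/7b +327.571ms=6/7b
5) 1310.282ms=24/7b +327.571ms=6/7b
6) 1637.853ms=30/7b +327.571ms=6/7b
7) 1965.423ms=36/7b +327.571ms=6/7b
8) 2292.994ms=6b +764.331ms=2b
9) 3057.325ms=8b +1528.662ms=4b
Σ=12b of 12 (157bpm 6/8) — PASS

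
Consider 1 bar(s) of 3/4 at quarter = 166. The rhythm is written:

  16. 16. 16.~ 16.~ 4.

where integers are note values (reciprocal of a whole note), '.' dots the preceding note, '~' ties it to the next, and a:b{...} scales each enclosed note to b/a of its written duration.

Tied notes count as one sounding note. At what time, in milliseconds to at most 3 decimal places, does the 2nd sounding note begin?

1. 0.0ms @ 0 + 135.542ms (3/8)
2. 135.542ms @ 3/8 + 135.542ms (3/8)
3. 271.084ms @ 3/4 + 813.253ms (9/4)

note 2 onset = 3/8b = 135.542ms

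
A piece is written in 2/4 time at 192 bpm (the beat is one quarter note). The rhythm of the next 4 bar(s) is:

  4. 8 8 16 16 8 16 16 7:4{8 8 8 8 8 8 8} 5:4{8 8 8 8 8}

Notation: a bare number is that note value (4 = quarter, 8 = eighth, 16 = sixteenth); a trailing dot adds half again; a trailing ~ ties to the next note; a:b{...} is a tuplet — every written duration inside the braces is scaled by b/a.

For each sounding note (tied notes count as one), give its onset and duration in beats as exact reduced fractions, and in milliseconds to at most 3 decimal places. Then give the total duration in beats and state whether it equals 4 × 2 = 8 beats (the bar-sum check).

1) 0.0ms=0b +468.75ms=3/2b
2) 468.75ms=3/2b +156.25ms=1/2b
3) 625.0ms=2b +156.25ms=1/2b
4) 781.25ms=5/2b +78.125ms=1/4b
5) 859.375ms=11/4b +78.125ms=1/4b
6) 937.5ms=3b +156.25ms=1/2b
7) 1093.75ms=7/2b +78.125ms=1/4b
8) 1171.875ms=15/4b +78.125ms=1/4b
9) 1250.0ms=4b +89.286ms=2/7b
10) 1339.286ms=30/7b +89.286ms=2/7b
11) 1428.571ms=32/7b +89.286ms=2/7b
12) 1517.857ms=34/7b +89.286ms=2/7b
13) 1607.143ms=36/7b +89.286ms=2/7b
14) 1696.429ms=38/7b +89.286ms=2/7b
15) 1785.714ms=40/7b +89.286ms=2/7b
16) 1875.0ms=6b +125.0ms=2/5b
17) 2000.0ms=32/5b +125.0ms=2/5b
18) 2125.0ms=34/5b +125.0ms=2/5b
19) 2250.0ms=36/5b +125.0ms=2/5b
20) 2375.0ms=38/5b +125.0ms=2/5b
Σ=8b of 8 (192bpm 2/4) — PASS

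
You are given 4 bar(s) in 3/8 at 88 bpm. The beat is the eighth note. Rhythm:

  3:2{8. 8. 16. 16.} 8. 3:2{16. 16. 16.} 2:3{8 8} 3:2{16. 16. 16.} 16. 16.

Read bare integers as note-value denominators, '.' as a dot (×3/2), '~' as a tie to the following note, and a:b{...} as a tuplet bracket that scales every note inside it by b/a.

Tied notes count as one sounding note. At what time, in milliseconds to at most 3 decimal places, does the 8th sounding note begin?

1. 0.0ms @ 0 + 681.818ms (1)
2. 681.818ms @ 1 + 681.818ms (1)
3. 1363.636ms @ 2 + 340.909ms (1/2)
4. 1704.545ms @ 5/2 + 340.909ms (1/2)
5. 2045.455ms @ 3 + 1022.727ms (3/2)
6. 3068.182ms @ 9/2 + 340.909ms (1/2)
7. 3409.091ms @ 5 + 340.909ms (1/2)
8. 3750.0ms @ 11/2 + 340.909ms (1/2)
9. 4090.909ms @ 6 + 1022.727ms (3/2)
10. 5113.636ms @ 15/2 + 1022.727ms (3/2)
11. 6136.364ms @ 9 + 340.909ms (1/2)
12. 6477.273ms @ 19/2 + 340.909ms (1/2)
13. 6818.182ms @ 10 + 340.909ms (1/2)
14. 7159.091ms @ 21/2 + 511.364ms (3/4)
15. 7670.455ms @ 45/4 + 511.364ms (3/4)

note 8 onset = 11/2b = 3750.0ms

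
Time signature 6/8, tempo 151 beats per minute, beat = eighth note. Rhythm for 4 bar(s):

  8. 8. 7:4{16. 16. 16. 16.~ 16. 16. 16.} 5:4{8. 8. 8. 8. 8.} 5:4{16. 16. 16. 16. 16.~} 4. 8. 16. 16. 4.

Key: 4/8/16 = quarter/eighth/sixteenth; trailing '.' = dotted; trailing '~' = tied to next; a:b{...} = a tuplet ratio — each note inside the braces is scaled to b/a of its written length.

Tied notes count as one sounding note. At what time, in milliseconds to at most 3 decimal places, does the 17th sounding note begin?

1. 0.0ms @ 0 + 596.026ms (3/2)
2. 596.026ms @ 3/2 + 596.026ms (3/2)
3. 1192.053ms @ 3 + 170.293ms (3/7)
4. 1362.346ms @ 24/7 + 170.293ms (3/7)
5. 1532.64ms @ 27/7 + 170.293ms (3/7)
6. 1702.933ms @ 30/7 + 340.587ms (6/7)
7. 2043.519ms @ 36/7 + 170.293ms (3/7)
8. 2213.813ms @ 39/7 + 170.293ms (3/7)
9. 2384.106ms @ 6 + 476.821ms (6/5)
10. 2860.927ms @ 36/5 + 476.821ms (6/5)
11. 3337.748ms @ 42/5 + 476.821ms (6/5)
12. 3814.57ms @ 48/5 + 476.821ms (6/5)
13. 4291.391ms @ 54/5 + 476.821ms (6/5)
14. 4768.212ms @ 12 + 238.411ms (3/5)
15. 5006.623ms @ 63/5 + 238.411ms (3/5)
16. 5245.033ms @ 66/5 + 238.411ms (3/5)
17. 5483.444ms @ 69/5 + 238.411ms (3/5)
18. 5721.854ms @ 72/5 + 1430.464ms (18/5)
19. 7152.318ms @ 18 + 596.026ms (3/2)
20. 7748.344ms @ 39/2 + 298.013ms (3/4)
21. 8046.358ms @ 81/4 + 298.013ms (3/4)
22. 8344.371ms @ 21 + 1192.053ms (3)

note 17 onset = 69/5b = 5483.444ms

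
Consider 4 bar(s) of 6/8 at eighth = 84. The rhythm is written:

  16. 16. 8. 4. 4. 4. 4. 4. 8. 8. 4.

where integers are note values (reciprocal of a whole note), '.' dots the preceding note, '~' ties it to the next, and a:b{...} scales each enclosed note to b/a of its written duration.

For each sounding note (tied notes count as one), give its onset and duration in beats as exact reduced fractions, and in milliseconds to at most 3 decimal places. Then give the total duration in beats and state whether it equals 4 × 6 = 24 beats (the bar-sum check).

1) 0.0ms=0b +535.714ms=3/4b
2) 535.714ms=3/4b +535.714ms=3/4b
3) 1071.429ms=3/2b +1071.429ms=3/2b
4) 2142.857ms=3b +2142.857ms=3b
5) 4285.714ms=6b +2142.857ms=3b
6) 6428.571ms=9b +2142.857ms=3b
7) 8571.429ms=12b +2142.857ms=3b
8) 10714.286ms=15b +2142.857ms=3b
9) 12857.143ms=18b +1071.429ms=3/2b
10) 13928.571ms=39/2b +1071.429ms=3/2b
11) 15000.0ms=21b +2142.857ms=3b
Σ=24b of 24 (84bpm 6/8) — PASS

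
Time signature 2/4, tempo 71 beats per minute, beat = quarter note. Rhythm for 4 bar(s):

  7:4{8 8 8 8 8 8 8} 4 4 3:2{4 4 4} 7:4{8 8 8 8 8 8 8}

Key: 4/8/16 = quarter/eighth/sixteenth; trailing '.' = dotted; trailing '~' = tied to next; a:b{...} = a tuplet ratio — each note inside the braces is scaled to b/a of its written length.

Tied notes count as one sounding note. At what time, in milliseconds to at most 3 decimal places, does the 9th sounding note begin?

1. 0.0ms @ 0 + 241.449ms (2/7)
2. 241.449ms @ 2/7 + 241.449ms (2/7)
3. 482.897ms @ 4/7 + 241.449ms (2/7)
4. 724.346ms @ 6/7 + 241.449ms (2/7)
5. 965.795ms @ 8/7 + 241.449ms (2/7)
6. 1207.243ms @ 10/7 + 241.449ms (2/7)
7. 1448.692ms @ 12/7 + 241.449ms (2/7)
8. 1690.141ms @ 2 + 845.07ms (1)
9. 2535.211ms @ 3 + 845.07ms (1)
10. 3380.282ms @ 4 + 563.38ms (2/3)
11. 3943.662ms @ 14/3 + 563.38ms (2/3)
12. 4507.042ms @ 16/3 + 563.38ms (2/3)
13. 5070.423ms @ 6 + 241.449ms (2/7)
14. 5311.871ms @ 44/7 + 241.449ms (2/7)
15. 5553.32ms @ 46/7 + 241.449ms (2/7)
16. 5794.769ms @ 48/7 + 241.449ms (2/7)
17. 6036.217ms @ 50/7 + 241.449ms (2/7)
18. 6277.666ms @ 52/7 + 241.449ms (2/7)
19. 6519.115ms @ 54/7 + 241.449ms (2/7)

note 9 onset = 3b = 2535.211ms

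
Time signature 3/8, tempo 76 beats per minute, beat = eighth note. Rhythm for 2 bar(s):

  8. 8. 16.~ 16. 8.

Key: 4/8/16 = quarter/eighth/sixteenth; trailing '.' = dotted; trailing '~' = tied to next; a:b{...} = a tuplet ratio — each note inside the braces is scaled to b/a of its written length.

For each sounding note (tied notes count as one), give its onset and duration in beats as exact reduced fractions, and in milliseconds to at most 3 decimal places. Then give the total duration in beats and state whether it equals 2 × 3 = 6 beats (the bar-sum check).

1) 0.0ms=0b +1184.211ms=3/2b
2) 1184.211ms=3/2b +1184.211ms=3/2b
3) 2368.421ms=3b +1184.211ms=3/2b
4) 3552.632ms=9/2b +1184.211ms=3/2b
Σ=6b of 6 (76bpm 3/8) — PASS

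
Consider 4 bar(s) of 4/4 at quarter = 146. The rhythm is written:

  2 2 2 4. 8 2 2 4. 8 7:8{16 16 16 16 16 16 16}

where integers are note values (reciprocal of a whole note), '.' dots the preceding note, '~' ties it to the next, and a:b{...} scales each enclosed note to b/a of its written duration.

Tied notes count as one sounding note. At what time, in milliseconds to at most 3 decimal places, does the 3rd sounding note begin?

1. 0.0ms @ 0 + 821.918ms (2)
2. 821.918ms @ 2 + 821.918ms (2)
3. 1643.836ms @ 4 + 821.918ms (2)
4. 2465.753ms @ 6 + 616.438ms (3/2)
5. 3082.192ms @ 15/2 + 205.479ms (1/2)
6. 3287.671ms @ 8 + 821.918ms (2)
7. 4109.589ms @ 10 + 821.918ms (2)
8. 4931.507ms @ 12 + 616.438ms (3/2)
9. 5547.945ms @ 27/2 + 205.479ms (1/2)
10. 5753.425ms @ 14 + 117.417ms (2/7)
11. 5870.841ms @ 100/7 + 117.417ms (2/7)
12. 5988.258ms @ 102/7 + 117.417ms (2/7)
13. 6105.675ms @ 104/7 + 117.417ms (2/7)
14. 6223.092ms @ 106/7 + 117.417ms (2/7)
15. 6340.509ms @ 108/7 + 117.417ms (2/7)
16. 6457.926ms @ 110/7 + 117.417ms (2/7)

note 3 onset = 4b = 1643.836ms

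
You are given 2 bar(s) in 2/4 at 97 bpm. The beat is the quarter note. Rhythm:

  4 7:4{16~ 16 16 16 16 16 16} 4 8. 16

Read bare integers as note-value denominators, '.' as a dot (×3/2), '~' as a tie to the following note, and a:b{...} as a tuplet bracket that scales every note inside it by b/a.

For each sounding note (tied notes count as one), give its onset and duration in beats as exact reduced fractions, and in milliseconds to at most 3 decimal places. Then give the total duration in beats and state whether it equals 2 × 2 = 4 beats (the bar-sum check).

1) 0.0ms=0b +618.557ms=1b
2) 618.557ms=1b +176.73ms=2/7b
3) 795.287ms=9/7b +88.365ms=1/7b
4) 883.652ms=10/7b +88.365ms=1/7b
5) 972.018ms=11/7b +88.365ms=1/7b
6) 1060.383ms=12/7b +88.365ms=1/7b
7) 1148.748ms=13/7b +88.365ms=1/7b
8) 1237.113ms=2b +618.557ms=1b
9) 1855.67ms=3b +463.918ms=3/4b
10) 2319.588ms=15/4b +154.639ms=1/4b
Σ=4b of 4 (97bpm 2/4) — PASS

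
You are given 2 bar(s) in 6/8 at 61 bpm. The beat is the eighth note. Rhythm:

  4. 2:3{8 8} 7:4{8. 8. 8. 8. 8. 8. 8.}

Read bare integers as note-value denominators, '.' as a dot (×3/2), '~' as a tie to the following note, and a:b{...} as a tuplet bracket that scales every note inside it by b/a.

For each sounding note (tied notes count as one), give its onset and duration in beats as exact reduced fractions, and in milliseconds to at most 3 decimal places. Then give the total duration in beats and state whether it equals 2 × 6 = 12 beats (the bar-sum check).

1) 0.0ms=0b +2950.82ms=3b
2) 2950.82ms=3b +1475.41ms=3/2b
3) 4426.23ms=9/2b +1475.41ms=3/2b
4) 5901.639ms=6b +843.091ms=6/7b
5) 6744.731ms=48/7b +843.091ms=6/7b
6) 7587.822ms=54/7b +843.091ms=6/7b
7) 8430.913ms=60/7b +843.091ms=6/7b
8) 9274.005ms=66/7b +843.091ms=6/7b
9) 10117.096ms=72/7b +843.091ms=6/7b
10) 10960.187ms=78/7b +843.091ms=6/7b
Σ=12b of 12 (61bpm 6/8) — PASS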